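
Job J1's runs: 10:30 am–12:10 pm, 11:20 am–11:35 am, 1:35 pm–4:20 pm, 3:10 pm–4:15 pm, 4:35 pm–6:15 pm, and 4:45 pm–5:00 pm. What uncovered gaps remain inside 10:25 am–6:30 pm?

The merged coverage is 10:30 am–12:10 pm, 1:35 pm–4:20 pm, 4:35 pm–6:15 pm.
Complement within 10:25 am–6:30 pm: 10:25 am–10:30 am, 12:10 pm–1:35 pm, 4:20 pm–4:35 pm, 6:15 pm–6:30 pm.

10:25 am–10:30 am, 12:10 pm–1:35 pm, 4:20 pm–4:35 pm, 6:15 pm–6:30 pm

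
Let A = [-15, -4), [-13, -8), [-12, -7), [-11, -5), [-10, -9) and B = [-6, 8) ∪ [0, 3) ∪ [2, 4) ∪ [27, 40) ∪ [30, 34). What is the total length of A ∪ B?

36

A, merged: [-15, -4).
B, merged: [-6, 8), [27, 40).
A ∪ B = [-15, 8), [27, 40).
Total: 23 + 13 = 36.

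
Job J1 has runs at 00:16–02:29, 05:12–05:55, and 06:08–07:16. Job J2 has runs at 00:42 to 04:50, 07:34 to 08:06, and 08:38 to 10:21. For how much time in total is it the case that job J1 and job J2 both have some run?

1 h 47 min

A ∩ B = 00:42-02:29.
Total: 1 h 47 min.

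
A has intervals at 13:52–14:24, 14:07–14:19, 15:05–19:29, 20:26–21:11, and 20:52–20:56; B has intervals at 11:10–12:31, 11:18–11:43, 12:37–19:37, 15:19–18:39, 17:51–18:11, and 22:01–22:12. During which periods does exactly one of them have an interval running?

11:10–12:31, 12:37–13:52, 14:24–15:05, 19:29–19:37, 20:26–21:11, 22:01–22:12

Merge the first list: 13:52–14:24, 15:05–19:29, 20:26–21:11.
Merge the second list: 11:10–12:31, 12:37–19:37, 22:01–22:12.
A \ B = 20:26–21:11.
B \ A = 11:10–12:31, 12:37–13:52, 14:24–15:05, 19:29–19:37, 22:01–22:12.
Union of the two gives the symmetric difference.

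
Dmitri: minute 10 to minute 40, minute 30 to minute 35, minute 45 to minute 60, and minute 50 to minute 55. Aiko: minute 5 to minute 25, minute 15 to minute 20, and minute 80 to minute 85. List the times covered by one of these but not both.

First set merges to minute 10 to minute 40, minute 45 to minute 60.
Second set merges to minute 5 to minute 25, minute 80 to minute 85.
A but not B: minute 25 to minute 40, minute 45 to minute 60.
B but not A: minute 5 to minute 10, minute 80 to minute 85.
Combining gives A △ B.

minute 5 to minute 10, minute 25 to minute 40, minute 45 to minute 60, minute 80 to minute 85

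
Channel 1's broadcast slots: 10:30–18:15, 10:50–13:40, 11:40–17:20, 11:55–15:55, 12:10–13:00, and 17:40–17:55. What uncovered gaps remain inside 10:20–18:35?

Covered (merged): 10:30-18:15.
Complement within 10:20-18:35: 10:20-10:30, 18:15-18:35.

10:20-10:30, 18:15-18:35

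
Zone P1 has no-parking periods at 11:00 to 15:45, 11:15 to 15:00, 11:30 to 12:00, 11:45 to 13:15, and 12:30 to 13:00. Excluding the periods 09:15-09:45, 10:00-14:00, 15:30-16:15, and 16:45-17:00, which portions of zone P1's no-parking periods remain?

14:00–15:30

First set merges to 11:00–15:45.
11:00–15:45 \ B = 14:00–15:30.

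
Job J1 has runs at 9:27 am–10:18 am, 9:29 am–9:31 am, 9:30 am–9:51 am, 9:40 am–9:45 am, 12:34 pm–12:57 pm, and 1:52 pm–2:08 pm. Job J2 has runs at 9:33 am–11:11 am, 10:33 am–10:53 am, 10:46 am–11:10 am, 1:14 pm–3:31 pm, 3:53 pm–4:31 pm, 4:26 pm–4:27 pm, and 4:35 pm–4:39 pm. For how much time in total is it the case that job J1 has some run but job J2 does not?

First set merges to 9:27 am–10:18 am, 12:34 pm–12:57 pm, 1:52 pm–2:08 pm.
Second set merges to 9:33 am–11:11 am, 1:14 pm–3:31 pm, 3:53 pm–4:31 pm, 4:35 pm–4:39 pm.
A \ B = 9:27 am–9:33 am, 12:34 pm–12:57 pm.
Total: 6 min + 23 min = 29 min.

29 min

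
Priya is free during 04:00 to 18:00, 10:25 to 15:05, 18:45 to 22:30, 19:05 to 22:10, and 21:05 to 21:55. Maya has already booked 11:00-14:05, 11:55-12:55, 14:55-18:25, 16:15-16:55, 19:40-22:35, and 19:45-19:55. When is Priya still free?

First set merges to 04:00–18:00, 18:45–22:30.
Second set merges to 11:00–14:05, 14:55–18:25, 19:40–22:35.
04:00–18:00 \ B = 04:00–11:00, 14:05–14:55.
18:45–22:30 \ B = 18:45–19:40.

04:00–11:00, 14:05–14:55, 18:45–19:40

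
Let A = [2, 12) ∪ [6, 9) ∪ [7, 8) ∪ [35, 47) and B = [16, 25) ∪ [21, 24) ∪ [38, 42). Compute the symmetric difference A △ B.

First set merges to [2, 12), [35, 47).
Second set merges to [16, 25), [38, 42).
A \ B = [2, 12), [35, 38), [42, 47).
B \ A = [16, 25).
Union of the two gives the symmetric difference.

[2, 12) ∪ [16, 25) ∪ [35, 38) ∪ [42, 47)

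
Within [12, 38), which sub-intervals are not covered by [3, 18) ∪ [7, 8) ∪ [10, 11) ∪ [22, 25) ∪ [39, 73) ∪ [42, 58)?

[18, 22) ∪ [25, 38)

The merged coverage is [3, 18), [22, 25), [39, 73).
Gaps within [12, 38): [18, 22), [25, 38).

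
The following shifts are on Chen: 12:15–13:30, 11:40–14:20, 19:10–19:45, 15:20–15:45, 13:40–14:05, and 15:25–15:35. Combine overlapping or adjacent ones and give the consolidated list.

11:40–14:20, 15:20–15:45, 19:10–19:45

Sort by start: 11:40–14:20, 12:15–13:30, 13:40–14:05, 15:20–15:45, 15:25–15:35, 19:10–19:45.
12:15–13:30 overlaps/touches 11:40–14:20 → extend to 11:40–14:20.
13:40–14:05 overlaps/touches 11:40–14:20 → extend to 11:40–14:20.
15:20–15:45 is disjoint → start new block.
15:25–15:35 overlaps/touches 15:20–15:45 → extend to 15:20–15:45.
19:10–19:45 is disjoint → start new block.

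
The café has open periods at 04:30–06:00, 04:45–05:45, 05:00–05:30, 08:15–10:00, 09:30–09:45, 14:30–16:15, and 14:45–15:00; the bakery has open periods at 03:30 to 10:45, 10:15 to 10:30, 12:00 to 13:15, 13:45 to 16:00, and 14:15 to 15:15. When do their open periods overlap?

First set merges to 04:30–06:00, 08:15–10:00, 14:30–16:15.
Second set merges to 03:30–10:45, 12:00–13:15, 13:45–16:00.
04:30–06:00 meets the second set on 04:30–06:00.
08:15–10:00 meets the second set on 08:15–10:00.
14:30–16:15 meets the second set on 14:30–16:00.

04:30–06:00, 08:15–10:00, 14:30–16:00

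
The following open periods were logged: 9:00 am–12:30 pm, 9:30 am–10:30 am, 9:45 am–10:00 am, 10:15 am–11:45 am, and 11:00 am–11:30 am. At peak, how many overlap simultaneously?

Walk the sorted start/end points keeping a running depth.
The depth first hits 3 at 9:45 am.

3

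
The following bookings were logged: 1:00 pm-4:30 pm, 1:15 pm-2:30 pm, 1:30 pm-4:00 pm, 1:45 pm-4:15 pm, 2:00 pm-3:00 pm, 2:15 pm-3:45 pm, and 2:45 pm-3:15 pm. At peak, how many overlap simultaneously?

At 2:15 pm, 6 of the intervals are simultaneously active.
No point has more.

6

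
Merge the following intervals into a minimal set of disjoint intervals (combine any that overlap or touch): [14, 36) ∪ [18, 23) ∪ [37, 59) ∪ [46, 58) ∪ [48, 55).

[14, 36) ∪ [37, 59)

[18, 23) overlaps/touches [14, 36) → extend to [14, 36).
[37, 59) is disjoint → start new block.
[46, 58) overlaps/touches [37, 59) → extend to [37, 59).
[48, 55) overlaps/touches [37, 59) → extend to [37, 59).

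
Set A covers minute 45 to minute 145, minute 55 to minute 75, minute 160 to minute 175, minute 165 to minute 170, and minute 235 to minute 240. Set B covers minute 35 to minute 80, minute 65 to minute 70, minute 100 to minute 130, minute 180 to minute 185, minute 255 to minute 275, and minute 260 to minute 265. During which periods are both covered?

minute 45 to minute 80, minute 100 to minute 130

A, merged: minute 45 to minute 145, minute 160 to minute 175, minute 235 to minute 240.
B, merged: minute 35 to minute 80, minute 100 to minute 130, minute 180 to minute 185, minute 255 to minute 275.
minute 45 to minute 145 ∩ B → minute 45 to minute 80, minute 100 to minute 130.
minute 160 to minute 175 meets no B interval.
minute 235 to minute 240 meets no B interval.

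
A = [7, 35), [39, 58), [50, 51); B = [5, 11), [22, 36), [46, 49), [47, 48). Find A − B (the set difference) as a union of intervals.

[11, 22) ∪ [39, 46) ∪ [49, 58)

A, merged: [7, 35), [39, 58).
B, merged: [5, 11), [22, 36), [46, 49).
[7, 35) with B removed leaves [11, 22).
[39, 58) with B removed leaves [39, 46), [49, 58).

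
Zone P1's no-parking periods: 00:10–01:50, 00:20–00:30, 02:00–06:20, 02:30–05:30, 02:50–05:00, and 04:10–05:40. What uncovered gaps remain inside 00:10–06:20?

01:50–02:00

The merged coverage is 00:10–01:50, 02:00–06:20.
Gaps within 00:10–06:20: 01:50–02:00.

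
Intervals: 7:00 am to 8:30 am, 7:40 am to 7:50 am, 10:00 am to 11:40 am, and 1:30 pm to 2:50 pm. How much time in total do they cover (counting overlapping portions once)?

Merged: 7:00 am-8:30 am, 10:00 am-11:40 am, 1:30 pm-2:50 pm.
Lengths: 1 h 30 min + 1 h 40 min + 1 h 20 min = 4 h 30 min.

4 h 30 min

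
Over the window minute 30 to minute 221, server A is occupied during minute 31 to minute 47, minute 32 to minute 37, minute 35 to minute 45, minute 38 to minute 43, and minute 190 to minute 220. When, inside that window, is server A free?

minute 30 to minute 31, minute 47 to minute 190, minute 220 to minute 221

The merged coverage is minute 31 to minute 47, minute 190 to minute 220.
Gaps within minute 30 to minute 221: minute 30 to minute 31, minute 47 to minute 190, minute 220 to minute 221.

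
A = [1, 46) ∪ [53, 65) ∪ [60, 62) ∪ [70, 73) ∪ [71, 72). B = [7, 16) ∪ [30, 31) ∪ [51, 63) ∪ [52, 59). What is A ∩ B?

[7, 16) ∪ [30, 31) ∪ [53, 63)

Merge the first list: [1, 46), [53, 65), [70, 73).
Merge the second list: [7, 16), [30, 31), [51, 63).
[1, 46) overlaps B on [7, 16), [30, 31).
[53, 65) overlaps B on [53, 63).
[70, 73) falls entirely outside B.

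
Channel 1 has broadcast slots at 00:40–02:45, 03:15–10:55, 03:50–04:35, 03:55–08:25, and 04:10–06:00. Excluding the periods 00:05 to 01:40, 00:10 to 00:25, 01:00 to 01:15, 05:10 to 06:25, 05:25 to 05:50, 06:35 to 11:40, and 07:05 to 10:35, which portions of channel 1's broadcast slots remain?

Merge the first list: 00:40–02:45, 03:15–10:55.
Merge the second list: 00:05–01:40, 05:10–06:25, 06:35–11:40.
00:40–02:45 with B removed leaves 01:40–02:45.
03:15–10:55 with B removed leaves 03:15–05:10, 06:25–06:35.

01:40–02:45, 03:15–05:10, 06:25–06:35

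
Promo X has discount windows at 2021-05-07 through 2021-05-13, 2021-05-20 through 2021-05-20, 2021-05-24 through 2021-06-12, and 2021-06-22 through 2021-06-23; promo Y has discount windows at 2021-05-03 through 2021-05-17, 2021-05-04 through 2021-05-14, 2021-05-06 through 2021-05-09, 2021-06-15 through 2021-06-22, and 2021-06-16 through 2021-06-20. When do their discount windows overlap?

Merge the second list: 2021-05-03 through 2021-05-17, 2021-06-15 through 2021-06-22.
2021-05-07 through 2021-05-13 meets the second set on 2021-05-07 through 2021-05-13.
2021-05-20 through 2021-05-20: no overlap with the second set.
2021-05-24 through 2021-06-12: no overlap with the second set.
2021-06-22 through 2021-06-23 meets the second set on 2021-06-22 through 2021-06-22.

2021-05-07 through 2021-05-13, 2021-06-22 through 2021-06-22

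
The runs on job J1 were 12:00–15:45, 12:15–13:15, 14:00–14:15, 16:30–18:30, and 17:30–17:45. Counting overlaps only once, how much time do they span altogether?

5 h 45 min

Merged: 12:00–15:45, 16:30–18:30.
Lengths: 3 h 45 min + 2 h = 5 h 45 min.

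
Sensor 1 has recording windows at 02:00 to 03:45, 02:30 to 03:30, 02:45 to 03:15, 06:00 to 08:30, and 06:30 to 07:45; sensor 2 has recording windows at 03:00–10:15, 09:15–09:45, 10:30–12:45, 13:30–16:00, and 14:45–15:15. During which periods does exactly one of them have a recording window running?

02:00–03:00, 03:45–06:00, 08:30–10:15, 10:30–12:45, 13:30–16:00

Merge the first list: 02:00–03:45, 06:00–08:30.
Merge the second list: 03:00–10:15, 10:30–12:45, 13:30–16:00.
A but not B: 02:00–03:00.
B but not A: 03:45–06:00, 08:30–10:15, 10:30–12:45, 13:30–16:00.
Combining gives A △ B.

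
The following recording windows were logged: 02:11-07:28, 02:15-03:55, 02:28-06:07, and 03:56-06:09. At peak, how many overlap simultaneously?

3

Sweep endpoints in order; track running count of active intervals.
Peak of 3 reached at 02:28.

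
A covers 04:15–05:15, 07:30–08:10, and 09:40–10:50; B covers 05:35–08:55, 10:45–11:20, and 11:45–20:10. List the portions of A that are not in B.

04:15–05:15: nothing removed.
07:30–08:10: entirely removed.
09:40–10:50 \ B = 09:40–10:45.

04:15–05:15, 09:40–10:45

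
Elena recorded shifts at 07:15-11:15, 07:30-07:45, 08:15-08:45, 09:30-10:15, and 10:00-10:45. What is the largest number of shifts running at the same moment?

3

Walk the sorted start/end points keeping a running depth.
The depth first hits 3 at 10:00.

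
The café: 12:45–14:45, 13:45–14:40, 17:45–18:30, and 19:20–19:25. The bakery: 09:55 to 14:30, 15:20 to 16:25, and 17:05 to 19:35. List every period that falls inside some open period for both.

First set merges to 12:45-14:45, 17:45-18:30, 19:20-19:25.
12:45-14:45 overlaps B on 12:45-14:30.
17:45-18:30 overlaps B on 17:45-18:30.
19:20-19:25 overlaps B on 19:20-19:25.

12:45-14:30, 17:45-18:30, 19:20-19:25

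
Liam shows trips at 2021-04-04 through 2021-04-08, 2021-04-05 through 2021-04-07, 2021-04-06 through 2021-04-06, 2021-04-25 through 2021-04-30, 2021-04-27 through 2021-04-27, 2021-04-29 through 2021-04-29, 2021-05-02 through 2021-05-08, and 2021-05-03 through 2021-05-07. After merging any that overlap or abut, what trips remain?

2021-04-04 through 2021-04-08, 2021-04-25 through 2021-04-30, 2021-05-02 through 2021-05-08

2021-04-05 through 2021-04-07 overlaps/touches 2021-04-04 through 2021-04-08 → extend to 2021-04-04 through 2021-04-08.
2021-04-06 through 2021-04-06 overlaps/touches 2021-04-04 through 2021-04-08 → extend to 2021-04-04 through 2021-04-08.
2021-04-25 through 2021-04-30 is disjoint → start new block.
2021-04-27 through 2021-04-27 overlaps/touches 2021-04-25 through 2021-04-30 → extend to 2021-04-25 through 2021-04-30.
2021-04-29 through 2021-04-29 overlaps/touches 2021-04-25 through 2021-04-30 → extend to 2021-04-25 through 2021-04-30.
2021-05-02 through 2021-05-08 is disjoint → start new block.
2021-05-03 through 2021-05-07 overlaps/touches 2021-05-02 through 2021-05-08 → extend to 2021-05-02 through 2021-05-08.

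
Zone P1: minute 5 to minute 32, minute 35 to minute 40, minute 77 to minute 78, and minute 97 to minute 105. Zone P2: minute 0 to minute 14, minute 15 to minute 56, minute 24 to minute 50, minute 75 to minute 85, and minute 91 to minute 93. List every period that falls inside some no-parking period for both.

Second set merges to minute 0 to minute 14, minute 15 to minute 56, minute 75 to minute 85, minute 91 to minute 93.
minute 5 to minute 32 overlaps B on minute 5 to minute 14, minute 15 to minute 32.
minute 35 to minute 40 overlaps B on minute 35 to minute 40.
minute 77 to minute 78 overlaps B on minute 77 to minute 78.
minute 97 to minute 105 falls entirely outside B.

minute 5 to minute 14, minute 15 to minute 32, minute 35 to minute 40, minute 77 to minute 78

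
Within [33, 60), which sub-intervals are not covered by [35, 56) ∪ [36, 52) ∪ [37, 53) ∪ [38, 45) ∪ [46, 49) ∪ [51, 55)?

[33, 35) ∪ [56, 60)

After merging, the occupied span is [35, 56).
Uncovered inside [33, 60): [33, 35), [56, 60).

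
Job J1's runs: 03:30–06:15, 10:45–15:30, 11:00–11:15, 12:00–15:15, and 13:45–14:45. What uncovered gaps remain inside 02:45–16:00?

02:45–03:30, 06:15–10:45, 15:30–16:00

Covered (merged): 03:30–06:15, 10:45–15:30.
Uncovered inside 02:45–16:00: 02:45–03:30, 06:15–10:45, 15:30–16:00.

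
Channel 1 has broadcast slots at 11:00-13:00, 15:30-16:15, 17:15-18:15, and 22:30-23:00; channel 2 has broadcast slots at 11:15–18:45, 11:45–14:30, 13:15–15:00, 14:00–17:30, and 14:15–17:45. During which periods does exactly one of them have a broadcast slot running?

Second set merges to 11:15-18:45.
A \ B = 11:00-11:15, 22:30-23:00.
B \ A = 13:00-15:30, 16:15-17:15, 18:15-18:45.
Union of the two gives the symmetric difference.

11:00-11:15, 13:00-15:30, 16:15-17:15, 18:15-18:45, 22:30-23:00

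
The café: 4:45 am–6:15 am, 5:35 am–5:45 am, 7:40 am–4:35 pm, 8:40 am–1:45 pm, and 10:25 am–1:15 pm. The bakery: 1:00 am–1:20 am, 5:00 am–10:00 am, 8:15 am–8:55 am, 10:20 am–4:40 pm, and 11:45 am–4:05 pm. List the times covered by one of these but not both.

First set merges to 4:45 am–6:15 am, 7:40 am–4:35 pm.
Second set merges to 1:00 am–1:20 am, 5:00 am–10:00 am, 10:20 am–4:40 pm.
Only in the first: 4:45 am–5:00 am, 10:00 am–10:20 am.
Only in the second: 1:00 am–1:20 am, 6:15 am–7:40 am, 4:35 pm–4:40 pm.
Together these are the periods covered by exactly one.

1:00 am–1:20 am, 4:45 am–5:00 am, 6:15 am–7:40 am, 10:00 am–10:20 am, 4:35 pm–4:40 pm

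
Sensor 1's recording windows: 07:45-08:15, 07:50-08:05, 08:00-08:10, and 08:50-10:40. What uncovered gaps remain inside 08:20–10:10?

The merged coverage is 07:45–08:15, 08:50–10:40.
Uncovered inside 08:20–10:10: 08:20–08:50.

08:20–08:50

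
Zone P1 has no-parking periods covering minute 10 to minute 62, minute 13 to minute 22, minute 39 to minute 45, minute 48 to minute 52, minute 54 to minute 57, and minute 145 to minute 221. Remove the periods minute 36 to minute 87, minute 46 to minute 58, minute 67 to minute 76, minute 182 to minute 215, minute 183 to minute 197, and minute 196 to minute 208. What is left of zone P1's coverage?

First set merges to minute 10 to minute 62, minute 145 to minute 221.
Second set merges to minute 36 to minute 87, minute 182 to minute 215.
minute 10 to minute 62 minus B → minute 10 to minute 36.
minute 145 to minute 221 minus B → minute 145 to minute 182, minute 215 to minute 221.

minute 10 to minute 36, minute 145 to minute 182, minute 215 to minute 221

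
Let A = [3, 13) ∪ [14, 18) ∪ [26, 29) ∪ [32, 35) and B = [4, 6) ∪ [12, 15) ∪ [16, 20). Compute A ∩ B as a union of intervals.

[4, 6) ∪ [12, 13) ∪ [14, 15) ∪ [16, 18)

[3, 13) ∩ B → [4, 6), [12, 13).
[14, 18) ∩ B → [14, 15), [16, 18).
[26, 29) meets no B interval.
[32, 35) meets no B interval.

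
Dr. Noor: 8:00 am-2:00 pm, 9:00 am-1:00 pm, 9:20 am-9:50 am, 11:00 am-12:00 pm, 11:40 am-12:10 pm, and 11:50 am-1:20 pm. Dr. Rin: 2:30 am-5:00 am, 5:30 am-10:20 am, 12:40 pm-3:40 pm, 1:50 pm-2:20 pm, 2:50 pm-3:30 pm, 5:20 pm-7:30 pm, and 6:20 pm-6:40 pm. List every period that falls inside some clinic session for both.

A, merged: 8:00 am-2:00 pm.
B, merged: 2:30 am-5:00 am, 5:30 am-10:20 am, 12:40 pm-3:40 pm, 5:20 pm-7:30 pm.
8:00 am-2:00 pm overlaps B on 8:00 am-10:20 am, 12:40 pm-2:00 pm.

8:00 am-10:20 am, 12:40 pm-2:00 pm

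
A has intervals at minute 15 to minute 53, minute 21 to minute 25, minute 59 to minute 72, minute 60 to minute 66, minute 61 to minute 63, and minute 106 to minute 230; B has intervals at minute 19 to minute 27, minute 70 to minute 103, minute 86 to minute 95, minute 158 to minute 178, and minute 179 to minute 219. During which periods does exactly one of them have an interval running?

A, merged: minute 15 to minute 53, minute 59 to minute 72, minute 106 to minute 230.
B, merged: minute 19 to minute 27, minute 70 to minute 103, minute 158 to minute 178, minute 179 to minute 219.
Only in the first: minute 15 to minute 19, minute 27 to minute 53, minute 59 to minute 70, minute 106 to minute 158, minute 178 to minute 179, minute 219 to minute 230.
Only in the second: minute 72 to minute 103.
Together these are the periods covered by exactly one.

minute 15 to minute 19, minute 27 to minute 53, minute 59 to minute 70, minute 72 to minute 103, minute 106 to minute 158, minute 178 to minute 179, minute 219 to minute 230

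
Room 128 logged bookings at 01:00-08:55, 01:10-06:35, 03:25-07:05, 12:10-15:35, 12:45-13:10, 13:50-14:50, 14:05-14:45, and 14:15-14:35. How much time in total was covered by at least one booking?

11 h 20 min

Merged: 01:00-08:55, 12:10-15:35.
Lengths: 7 h 55 min + 3 h 25 min = 11 h 20 min.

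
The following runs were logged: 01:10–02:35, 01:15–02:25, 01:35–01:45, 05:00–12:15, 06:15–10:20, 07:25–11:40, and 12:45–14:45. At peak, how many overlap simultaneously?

Walk the sorted start/end points keeping a running depth.
The depth first hits 3 at 01:35.

3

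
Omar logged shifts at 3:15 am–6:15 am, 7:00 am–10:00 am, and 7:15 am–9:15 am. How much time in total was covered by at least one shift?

Merged: 3:15 am–6:15 am, 7:00 am–10:00 am.
Lengths: 3 h + 3 h = 6 h.

6 h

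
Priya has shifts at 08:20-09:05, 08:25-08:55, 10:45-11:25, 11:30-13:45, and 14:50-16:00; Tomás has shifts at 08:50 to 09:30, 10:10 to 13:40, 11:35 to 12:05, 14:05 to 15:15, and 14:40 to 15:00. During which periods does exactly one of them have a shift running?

A, merged: 08:20-09:05, 10:45-11:25, 11:30-13:45, 14:50-16:00.
B, merged: 08:50-09:30, 10:10-13:40, 14:05-15:15.
Only in the first: 08:20-08:50, 13:40-13:45, 15:15-16:00.
Only in the second: 09:05-09:30, 10:10-10:45, 11:25-11:30, 14:05-14:50.
Together these are the periods covered by exactly one.

08:20-08:50, 09:05-09:30, 10:10-10:45, 11:25-11:30, 13:40-13:45, 14:05-14:50, 15:15-16:00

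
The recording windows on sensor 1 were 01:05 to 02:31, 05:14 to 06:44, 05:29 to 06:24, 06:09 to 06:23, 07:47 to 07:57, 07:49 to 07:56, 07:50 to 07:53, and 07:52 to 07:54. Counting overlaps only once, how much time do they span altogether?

3 h 6 min

Merged: 01:05–02:31, 05:14–06:44, 07:47–07:57.
Lengths: 1 h 26 min + 1 h 30 min + 10 min = 3 h 6 min.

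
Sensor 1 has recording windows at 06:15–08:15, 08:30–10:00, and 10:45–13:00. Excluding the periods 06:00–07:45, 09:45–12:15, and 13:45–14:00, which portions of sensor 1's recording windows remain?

06:15-08:15 minus B → 07:45-08:15.
08:30-10:00 minus B → 08:30-09:45.
10:45-13:00 minus B → 12:15-13:00.

07:45-08:15, 08:30-09:45, 12:15-13:00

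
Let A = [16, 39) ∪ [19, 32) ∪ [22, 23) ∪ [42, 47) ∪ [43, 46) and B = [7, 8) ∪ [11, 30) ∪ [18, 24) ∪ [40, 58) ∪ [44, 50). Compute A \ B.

First set merges to [16, 39), [42, 47).
Second set merges to [7, 8), [11, 30), [40, 58).
[16, 39) with B removed leaves [30, 39).
[42, 47) lies entirely inside B → drops out.

[30, 39)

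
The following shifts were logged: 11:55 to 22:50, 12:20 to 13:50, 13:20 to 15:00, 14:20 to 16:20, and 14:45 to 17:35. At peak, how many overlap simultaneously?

At 14:45, 4 of the intervals are simultaneously active.
No point has more.

4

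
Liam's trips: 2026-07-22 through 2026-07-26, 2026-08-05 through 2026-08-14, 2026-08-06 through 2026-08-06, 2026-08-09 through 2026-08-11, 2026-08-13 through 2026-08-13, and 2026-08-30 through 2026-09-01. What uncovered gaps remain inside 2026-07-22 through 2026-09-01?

The merged coverage is 2026-07-22 through 2026-07-26, 2026-08-05 through 2026-08-14, 2026-08-30 through 2026-09-01.
Gaps within 2026-07-22 through 2026-09-01: 2026-07-27 through 2026-08-04, 2026-08-15 through 2026-08-29.

2026-07-27 through 2026-08-04, 2026-08-15 through 2026-08-29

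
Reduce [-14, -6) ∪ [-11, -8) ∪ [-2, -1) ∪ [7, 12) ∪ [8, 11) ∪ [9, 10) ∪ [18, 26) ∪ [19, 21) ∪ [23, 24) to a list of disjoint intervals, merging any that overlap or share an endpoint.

[-11, -8) overlaps/touches [-14, -6) → extend to [-14, -6).
[-2, -1) is disjoint → start new block.
[7, 12) is disjoint → start new block.
[8, 11) overlaps/touches [7, 12) → extend to [7, 12).
[9, 10) overlaps/touches [7, 12) → extend to [7, 12).
[18, 26) is disjoint → start new block.
[19, 21) overlaps/touches [18, 26) → extend to [18, 26).
[23, 24) overlaps/touches [18, 26) → extend to [18, 26).

[-14, -6) ∪ [-2, -1) ∪ [7, 12) ∪ [18, 26)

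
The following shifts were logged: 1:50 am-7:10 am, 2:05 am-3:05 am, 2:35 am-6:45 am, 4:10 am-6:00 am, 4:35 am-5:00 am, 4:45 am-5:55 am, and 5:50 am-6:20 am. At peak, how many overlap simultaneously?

Sweep endpoints in order; track running count of active intervals.
Peak of 5 reached at 4:45 am.

5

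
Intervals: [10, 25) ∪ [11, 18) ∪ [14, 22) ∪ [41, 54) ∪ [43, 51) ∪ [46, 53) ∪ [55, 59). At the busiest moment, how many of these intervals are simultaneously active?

Sweep endpoints in order; track running count of active intervals.
Peak of 3 reached at 14.

3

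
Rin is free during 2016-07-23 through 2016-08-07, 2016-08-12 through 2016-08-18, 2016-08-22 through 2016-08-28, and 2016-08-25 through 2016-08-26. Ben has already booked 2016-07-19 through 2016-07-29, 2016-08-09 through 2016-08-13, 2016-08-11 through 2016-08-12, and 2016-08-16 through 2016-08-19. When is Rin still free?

A, merged: 2016-07-23 through 2016-08-07, 2016-08-12 through 2016-08-18, 2016-08-22 through 2016-08-28.
B, merged: 2016-07-19 through 2016-07-29, 2016-08-09 through 2016-08-13, 2016-08-16 through 2016-08-19.
2016-07-23 through 2016-08-07 with B removed leaves 2016-07-30 through 2016-08-07.
2016-08-12 through 2016-08-18 with B removed leaves 2016-08-14 through 2016-08-15.
2016-08-22 through 2016-08-28 is untouched.

2016-07-30 through 2016-08-07, 2016-08-14 through 2016-08-15, 2016-08-22 through 2016-08-28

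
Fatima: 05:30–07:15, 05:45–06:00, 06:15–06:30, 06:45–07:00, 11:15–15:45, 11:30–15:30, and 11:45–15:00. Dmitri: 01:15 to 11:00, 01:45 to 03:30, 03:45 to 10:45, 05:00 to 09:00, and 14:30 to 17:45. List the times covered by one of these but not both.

Merge the first list: 05:30–07:15, 11:15–15:45.
Merge the second list: 01:15–11:00, 14:30–17:45.
A but not B: 11:15–14:30.
B but not A: 01:15–05:30, 07:15–11:00, 15:45–17:45.
Combining gives A △ B.

01:15–05:30, 07:15–11:00, 11:15–14:30, 15:45–17:45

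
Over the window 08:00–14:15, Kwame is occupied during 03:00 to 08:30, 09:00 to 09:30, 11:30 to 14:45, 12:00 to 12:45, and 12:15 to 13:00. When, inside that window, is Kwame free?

Covered (merged): 03:00-08:30, 09:00-09:30, 11:30-14:45.
Uncovered inside 08:00-14:15: 08:30-09:00, 09:30-11:30.

08:30-09:00, 09:30-11:30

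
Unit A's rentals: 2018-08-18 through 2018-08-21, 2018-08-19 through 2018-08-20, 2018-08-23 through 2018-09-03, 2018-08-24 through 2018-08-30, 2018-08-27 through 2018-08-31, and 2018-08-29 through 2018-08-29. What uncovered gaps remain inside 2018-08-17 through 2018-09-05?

2018-08-17 through 2018-08-17, 2018-08-22 through 2018-08-22, 2018-09-04 through 2018-09-05

After merging, the occupied span is 2018-08-18 through 2018-08-21, 2018-08-23 through 2018-09-03.
Gaps within 2018-08-17 through 2018-09-05: 2018-08-17 through 2018-08-17, 2018-08-22 through 2018-08-22, 2018-09-04 through 2018-09-05.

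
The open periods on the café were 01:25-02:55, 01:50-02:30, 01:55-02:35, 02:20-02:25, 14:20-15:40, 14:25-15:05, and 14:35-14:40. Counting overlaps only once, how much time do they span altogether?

2 h 50 min

Merged: 01:25–02:55, 14:20–15:40.
Lengths: 1 h 30 min + 1 h 20 min = 2 h 50 min.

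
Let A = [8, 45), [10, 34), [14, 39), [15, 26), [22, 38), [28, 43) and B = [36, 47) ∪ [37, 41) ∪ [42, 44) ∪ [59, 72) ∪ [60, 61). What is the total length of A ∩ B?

9

A, merged: [8, 45).
B, merged: [36, 47), [59, 72).
A ∩ B = [36, 45).
Total: 9.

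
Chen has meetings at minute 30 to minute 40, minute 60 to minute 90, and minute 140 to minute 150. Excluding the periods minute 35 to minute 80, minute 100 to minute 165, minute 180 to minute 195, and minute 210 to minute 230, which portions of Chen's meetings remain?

minute 30 to minute 40 with B removed leaves minute 30 to minute 35.
minute 60 to minute 90 with B removed leaves minute 80 to minute 90.
minute 140 to minute 150 lies entirely inside B → drops out.

minute 30 to minute 35, minute 80 to minute 90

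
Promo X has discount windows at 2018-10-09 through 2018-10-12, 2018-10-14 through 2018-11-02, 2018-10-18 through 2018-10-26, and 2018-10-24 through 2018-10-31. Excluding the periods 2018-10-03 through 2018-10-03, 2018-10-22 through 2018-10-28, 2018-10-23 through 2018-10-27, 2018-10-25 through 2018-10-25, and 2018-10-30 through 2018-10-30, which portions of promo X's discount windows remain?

First set merges to 2018-10-09 through 2018-10-12, 2018-10-14 through 2018-11-02.
Second set merges to 2018-10-03 through 2018-10-03, 2018-10-22 through 2018-10-28, 2018-10-30 through 2018-10-30.
2018-10-09 through 2018-10-12: nothing removed.
2018-10-14 through 2018-11-02 \ B = 2018-10-14 through 2018-10-21, 2018-10-29 through 2018-10-29, 2018-10-31 through 2018-11-02.

2018-10-09 through 2018-10-12, 2018-10-14 through 2018-10-21, 2018-10-29 through 2018-10-29, 2018-10-31 through 2018-11-02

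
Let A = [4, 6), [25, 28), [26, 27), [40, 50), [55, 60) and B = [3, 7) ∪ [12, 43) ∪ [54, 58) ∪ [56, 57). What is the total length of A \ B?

First set merges to [4, 6), [25, 28), [40, 50), [55, 60).
Second set merges to [3, 7), [12, 43), [54, 58).
A \ B = [43, 50), [58, 60).
Total: 7 + 2 = 9.

9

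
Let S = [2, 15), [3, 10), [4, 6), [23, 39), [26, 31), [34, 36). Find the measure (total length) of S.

29

Merged: [2, 15), [23, 39).
Lengths: 13 + 16 = 29.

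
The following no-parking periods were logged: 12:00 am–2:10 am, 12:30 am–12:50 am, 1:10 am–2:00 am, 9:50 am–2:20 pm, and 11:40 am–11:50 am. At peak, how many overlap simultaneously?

2

Sweep endpoints in order; track running count of active intervals.
Peak of 2 reached at 12:30 am.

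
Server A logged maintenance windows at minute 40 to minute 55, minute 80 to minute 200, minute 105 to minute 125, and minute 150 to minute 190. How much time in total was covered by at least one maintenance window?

135 minutes

Merged: minute 40 to minute 55, minute 80 to minute 200.
Lengths: 15 minutes + 120 minutes = 135 minutes.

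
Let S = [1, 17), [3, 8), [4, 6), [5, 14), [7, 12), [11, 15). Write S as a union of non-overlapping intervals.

[3, 8) overlaps/touches [1, 17) → extend to [1, 17).
[4, 6) overlaps/touches [1, 17) → extend to [1, 17).
[5, 14) overlaps/touches [1, 17) → extend to [1, 17).
[7, 12) overlaps/touches [1, 17) → extend to [1, 17).
[11, 15) overlaps/touches [1, 17) → extend to [1, 17).

[1, 17)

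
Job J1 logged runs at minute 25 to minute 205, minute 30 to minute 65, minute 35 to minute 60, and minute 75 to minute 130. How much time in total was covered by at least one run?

180 minutes

Merged: minute 25 to minute 205.
Length: 180 minutes.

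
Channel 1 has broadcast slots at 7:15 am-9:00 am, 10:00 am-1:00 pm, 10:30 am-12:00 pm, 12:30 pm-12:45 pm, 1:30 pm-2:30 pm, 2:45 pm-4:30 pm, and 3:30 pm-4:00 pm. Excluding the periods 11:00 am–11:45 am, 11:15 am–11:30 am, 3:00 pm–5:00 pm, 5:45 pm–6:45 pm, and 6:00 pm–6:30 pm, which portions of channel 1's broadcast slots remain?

First set merges to 7:15 am–9:00 am, 10:00 am–1:00 pm, 1:30 pm–2:30 pm, 2:45 pm–4:30 pm.
Second set merges to 11:00 am–11:45 am, 3:00 pm–5:00 pm, 5:45 pm–6:45 pm.
7:15 am–9:00 am: no B overlap → unchanged.
10:00 am–1:00 pm minus B → 10:00 am–11:00 am, 11:45 am–1:00 pm.
1:30 pm–2:30 pm: no B overlap → unchanged.
2:45 pm–4:30 pm minus B → 2:45 pm–3:00 pm.

7:15 am–9:00 am, 10:00 am–11:00 am, 11:45 am–1:00 pm, 1:30 pm–2:30 pm, 2:45 pm–3:00 pm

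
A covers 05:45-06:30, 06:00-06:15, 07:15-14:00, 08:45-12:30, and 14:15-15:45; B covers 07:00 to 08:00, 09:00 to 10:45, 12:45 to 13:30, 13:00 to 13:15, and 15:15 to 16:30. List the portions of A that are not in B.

Merge the first list: 05:45-06:30, 07:15-14:00, 14:15-15:45.
Merge the second list: 07:00-08:00, 09:00-10:45, 12:45-13:30, 15:15-16:30.
05:45-06:30 is untouched.
07:15-14:00 with B removed leaves 08:00-09:00, 10:45-12:45, 13:30-14:00.
14:15-15:45 with B removed leaves 14:15-15:15.

05:45-06:30, 08:00-09:00, 10:45-12:45, 13:30-14:00, 14:15-15:15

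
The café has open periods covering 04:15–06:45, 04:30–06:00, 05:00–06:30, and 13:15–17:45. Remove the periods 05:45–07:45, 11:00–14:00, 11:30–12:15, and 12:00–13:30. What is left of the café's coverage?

A, merged: 04:15–06:45, 13:15–17:45.
B, merged: 05:45–07:45, 11:00–14:00.
04:15–06:45 minus B → 04:15–05:45.
13:15–17:45 minus B → 14:00–17:45.

04:15–05:45, 14:00–17:45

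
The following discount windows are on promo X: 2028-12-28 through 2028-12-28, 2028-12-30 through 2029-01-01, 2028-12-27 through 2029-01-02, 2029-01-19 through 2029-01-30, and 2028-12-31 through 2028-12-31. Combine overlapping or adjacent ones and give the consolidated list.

Sort by start: 2028-12-27 through 2029-01-02, 2028-12-28 through 2028-12-28, 2028-12-30 through 2029-01-01, 2028-12-31 through 2028-12-31, 2029-01-19 through 2029-01-30.
2028-12-28 through 2028-12-28 overlaps/touches 2028-12-27 through 2029-01-02 → extend to 2028-12-27 through 2029-01-02.
2028-12-30 through 2029-01-01 overlaps/touches 2028-12-27 through 2029-01-02 → extend to 2028-12-27 through 2029-01-02.
2028-12-31 through 2028-12-31 overlaps/touches 2028-12-27 through 2029-01-02 → extend to 2028-12-27 through 2029-01-02.
2029-01-19 through 2029-01-30 is disjoint → start new block.

2028-12-27 through 2029-01-02, 2029-01-19 through 2029-01-30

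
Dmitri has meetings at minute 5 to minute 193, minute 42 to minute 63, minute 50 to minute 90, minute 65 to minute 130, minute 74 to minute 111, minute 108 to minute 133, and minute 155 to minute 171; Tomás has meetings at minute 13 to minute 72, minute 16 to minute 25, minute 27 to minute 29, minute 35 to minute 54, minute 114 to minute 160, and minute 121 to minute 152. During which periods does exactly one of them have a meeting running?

First set merges to minute 5 to minute 193.
Second set merges to minute 13 to minute 72, minute 114 to minute 160.
A \ B = minute 5 to minute 13, minute 72 to minute 114, minute 160 to minute 193.
B \ A = none.
Union of the two gives the symmetric difference.

minute 5 to minute 13, minute 72 to minute 114, minute 160 to minute 193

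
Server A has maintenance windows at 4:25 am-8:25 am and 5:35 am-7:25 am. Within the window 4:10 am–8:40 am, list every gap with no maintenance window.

Covered (merged): 4:25 am-8:25 am.
Uncovered inside 4:10 am-8:40 am: 4:10 am-4:25 am, 8:25 am-8:40 am.

4:10 am-4:25 am, 8:25 am-8:40 am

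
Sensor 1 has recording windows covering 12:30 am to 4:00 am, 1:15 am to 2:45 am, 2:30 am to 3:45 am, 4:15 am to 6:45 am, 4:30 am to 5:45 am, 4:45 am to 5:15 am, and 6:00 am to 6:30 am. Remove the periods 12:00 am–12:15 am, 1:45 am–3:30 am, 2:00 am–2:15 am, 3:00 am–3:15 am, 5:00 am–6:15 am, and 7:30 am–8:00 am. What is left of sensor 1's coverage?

Merge the first list: 12:30 am–4:00 am, 4:15 am–6:45 am.
Merge the second list: 12:00 am–12:15 am, 1:45 am–3:30 am, 5:00 am–6:15 am, 7:30 am–8:00 am.
12:30 am–4:00 am with B removed leaves 12:30 am–1:45 am, 3:30 am–4:00 am.
4:15 am–6:45 am with B removed leaves 4:15 am–5:00 am, 6:15 am–6:45 am.

12:30 am–1:45 am, 3:30 am–4:00 am, 4:15 am–5:00 am, 6:15 am–6:45 am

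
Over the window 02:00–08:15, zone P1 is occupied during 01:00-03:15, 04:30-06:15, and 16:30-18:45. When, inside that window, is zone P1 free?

The merged coverage is 01:00–03:15, 04:30–06:15, 16:30–18:45.
Complement within 02:00–08:15: 03:15–04:30, 06:15–08:15.

03:15–04:30, 06:15–08:15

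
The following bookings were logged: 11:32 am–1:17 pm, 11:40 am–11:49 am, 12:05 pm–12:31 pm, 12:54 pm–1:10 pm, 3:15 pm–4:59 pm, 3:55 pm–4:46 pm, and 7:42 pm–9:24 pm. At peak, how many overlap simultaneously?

2

At 11:40 am, 2 of the intervals are simultaneously active.
No point has more.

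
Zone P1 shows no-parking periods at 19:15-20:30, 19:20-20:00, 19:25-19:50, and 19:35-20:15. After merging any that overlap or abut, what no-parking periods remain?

19:20–20:00 overlaps/touches 19:15–20:30 → extend to 19:15–20:30.
19:25–19:50 overlaps/touches 19:15–20:30 → extend to 19:15–20:30.
19:35–20:15 overlaps/touches 19:15–20:30 → extend to 19:15–20:30.

19:15–20:30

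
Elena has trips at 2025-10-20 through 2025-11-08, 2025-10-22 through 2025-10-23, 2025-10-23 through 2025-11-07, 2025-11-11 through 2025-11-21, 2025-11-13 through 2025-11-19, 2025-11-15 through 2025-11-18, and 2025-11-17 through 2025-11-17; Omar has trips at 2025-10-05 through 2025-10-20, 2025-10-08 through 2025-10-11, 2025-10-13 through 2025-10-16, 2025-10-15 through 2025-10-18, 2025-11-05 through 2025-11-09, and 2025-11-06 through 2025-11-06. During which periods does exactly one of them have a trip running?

2025-10-05 through 2025-10-19, 2025-10-21 through 2025-11-04, 2025-11-09 through 2025-11-09, 2025-11-11 through 2025-11-21

Merge the first list: 2025-10-20 through 2025-11-08, 2025-11-11 through 2025-11-21.
Merge the second list: 2025-10-05 through 2025-10-20, 2025-11-05 through 2025-11-09.
Only in the first: 2025-10-21 through 2025-11-04, 2025-11-11 through 2025-11-21.
Only in the second: 2025-10-05 through 2025-10-19, 2025-11-09 through 2025-11-09.
Together these are the periods covered by exactly one.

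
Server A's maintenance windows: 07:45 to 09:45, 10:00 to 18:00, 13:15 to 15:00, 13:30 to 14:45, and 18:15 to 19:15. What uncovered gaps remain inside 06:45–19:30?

06:45-07:45, 09:45-10:00, 18:00-18:15, 19:15-19:30

The merged coverage is 07:45-09:45, 10:00-18:00, 18:15-19:15.
Gaps within 06:45-19:30: 06:45-07:45, 09:45-10:00, 18:00-18:15, 19:15-19:30.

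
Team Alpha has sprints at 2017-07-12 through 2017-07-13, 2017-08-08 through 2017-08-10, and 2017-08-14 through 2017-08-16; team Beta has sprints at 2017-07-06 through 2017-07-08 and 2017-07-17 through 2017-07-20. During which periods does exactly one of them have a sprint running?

2017-07-06 through 2017-07-08, 2017-07-12 through 2017-07-13, 2017-07-17 through 2017-07-20, 2017-08-08 through 2017-08-10, 2017-08-14 through 2017-08-16

Only in the first: 2017-07-12 through 2017-07-13, 2017-08-08 through 2017-08-10, 2017-08-14 through 2017-08-16.
Only in the second: 2017-07-06 through 2017-07-08, 2017-07-17 through 2017-07-20.
Together these are the periods covered by exactly one.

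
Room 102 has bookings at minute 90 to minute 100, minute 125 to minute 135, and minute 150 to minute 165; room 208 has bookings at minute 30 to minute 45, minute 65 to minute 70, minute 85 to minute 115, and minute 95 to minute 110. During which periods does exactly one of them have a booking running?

minute 30 to minute 45, minute 65 to minute 70, minute 85 to minute 90, minute 100 to minute 115, minute 125 to minute 135, minute 150 to minute 165

Second set merges to minute 30 to minute 45, minute 65 to minute 70, minute 85 to minute 115.
A \ B = minute 125 to minute 135, minute 150 to minute 165.
B \ A = minute 30 to minute 45, minute 65 to minute 70, minute 85 to minute 90, minute 100 to minute 115.
Union of the two gives the symmetric difference.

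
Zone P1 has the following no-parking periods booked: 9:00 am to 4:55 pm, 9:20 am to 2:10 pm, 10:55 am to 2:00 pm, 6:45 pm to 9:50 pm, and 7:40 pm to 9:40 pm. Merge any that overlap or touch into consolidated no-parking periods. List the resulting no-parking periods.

9:20 am–2:10 pm overlaps/touches 9:00 am–4:55 pm → extend to 9:00 am–4:55 pm.
10:55 am–2:00 pm overlaps/touches 9:00 am–4:55 pm → extend to 9:00 am–4:55 pm.
6:45 pm–9:50 pm is disjoint → start new block.
7:40 pm–9:40 pm overlaps/touches 6:45 pm–9:50 pm → extend to 6:45 pm–9:50 pm.

9:00 am–4:55 pm, 6:45 pm–9:50 pm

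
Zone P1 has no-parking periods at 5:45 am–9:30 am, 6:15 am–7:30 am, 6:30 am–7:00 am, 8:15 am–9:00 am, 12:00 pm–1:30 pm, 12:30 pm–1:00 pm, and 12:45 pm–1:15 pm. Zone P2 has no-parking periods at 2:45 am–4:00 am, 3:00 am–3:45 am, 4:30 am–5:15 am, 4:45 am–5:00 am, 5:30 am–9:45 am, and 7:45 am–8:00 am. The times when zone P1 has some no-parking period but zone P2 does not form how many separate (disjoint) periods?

A, merged: 5:45 am–9:30 am, 12:00 pm–1:30 pm.
B, merged: 2:45 am–4:00 am, 4:30 am–5:15 am, 5:30 am–9:45 am.
A \ B = 12:00 pm–1:30 pm.
That is 1 disjoint piece.

1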